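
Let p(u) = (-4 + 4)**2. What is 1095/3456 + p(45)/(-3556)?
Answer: 365/1152 ≈ 0.31684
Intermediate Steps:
p(u) = 0 (p(u) = 0**2 = 0)
1095/3456 + p(45)/(-3556) = 1095/3456 + 0/(-3556) = 1095*(1/3456) + 0*(-1/3556) = 365/1152 + 0 = 365/1152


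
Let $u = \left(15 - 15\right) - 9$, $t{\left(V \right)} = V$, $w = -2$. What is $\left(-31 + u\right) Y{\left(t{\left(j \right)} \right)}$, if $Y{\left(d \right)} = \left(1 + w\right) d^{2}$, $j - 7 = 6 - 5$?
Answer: $2560$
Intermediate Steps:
$j = 8$ ($j = 7 + \left(6 - 5\right) = 7 + 1 = 8$)
$Y{\left(d \right)} = - d^{2}$ ($Y{\left(d \right)} = \left(1 - 2\right) d^{2} = - d^{2}$)
$u = -9$ ($u = 0 - 9 = -9$)
$\left(-31 + u\right) Y{\left(t{\left(j \right)} \right)} = \left(-31 - 9\right) \left(- 8^{2}\right) = - 40 \left(\left(-1\right) 64\right) = \left(-40\right) \left(-64\right) = 2560$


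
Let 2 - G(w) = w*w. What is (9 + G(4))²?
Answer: 25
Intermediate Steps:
G(w) = 2 - w² (G(w) = 2 - w*w = 2 - w²)
(9 + G(4))² = (9 + (2 - 1*4²))² = (9 + (2 - 1*16))² = (9 + (2 - 16))² = (9 - 14)² = (-5)² = 25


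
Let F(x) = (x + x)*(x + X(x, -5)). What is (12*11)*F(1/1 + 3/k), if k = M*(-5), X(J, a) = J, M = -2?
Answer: 22308/25 ≈ 892.32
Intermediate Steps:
k = 10 (k = -2*(-5) = 10)
F(x) = 4*x**2 (F(x) = (x + x)*(x + x) = (2*x)*(2*x) = 4*x**2)
(12*11)*F(1/1 + 3/k) = (12*11)*(4*(1/1 + 3/10)**2) = 132*(4*(1*1 + 3*(1/10))**2) = 132*(4*(1 + 3/10)**2) = 132*(4*(13/10)**2) = 132*(4*(169/100)) = 132*(169/25) = 22308/25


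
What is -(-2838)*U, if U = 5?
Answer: 14190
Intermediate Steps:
-(-2838)*U = -(-2838)*5 = -86*(-165) = 14190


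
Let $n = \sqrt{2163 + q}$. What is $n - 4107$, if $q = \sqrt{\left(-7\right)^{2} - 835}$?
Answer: $-4107 + \sqrt{2163 + i \sqrt{786}} \approx -4060.5 + 0.3014 i$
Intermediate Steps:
$q = i \sqrt{786}$ ($q = \sqrt{49 - 835} = \sqrt{-786} = i \sqrt{786} \approx 28.036 i$)
$n = \sqrt{2163 + i \sqrt{786}} \approx 46.509 + 0.3014 i$
$n - 4107 = \sqrt{2163 + i \sqrt{786}} - 4107 = -4107 + \sqrt{2163 + i \sqrt{786}}$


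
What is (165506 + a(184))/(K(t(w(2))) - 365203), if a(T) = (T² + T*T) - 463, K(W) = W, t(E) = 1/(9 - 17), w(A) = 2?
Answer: -124136/194775 ≈ -0.63733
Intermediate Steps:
t(E) = -⅛ (t(E) = 1/(-8) = -⅛)
a(T) = -463 + 2*T² (a(T) = (T² + T²) - 463 = 2*T² - 463 = -463 + 2*T²)
(165506 + a(184))/(K(t(w(2))) - 365203) = (165506 + (-463 + 2*184²))/(-⅛ - 365203) = (165506 + (-463 + 2*33856))/(-2921625/8) = (165506 + (-463 + 67712))*(-8/2921625) = (165506 + 67249)*(-8/2921625) = 232755*(-8/2921625) = -124136/194775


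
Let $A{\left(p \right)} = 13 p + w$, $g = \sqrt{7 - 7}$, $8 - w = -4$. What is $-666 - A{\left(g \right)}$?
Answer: $-678$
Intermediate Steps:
$w = 12$ ($w = 8 - -4 = 8 + 4 = 12$)
$g = 0$ ($g = \sqrt{0} = 0$)
$A{\left(p \right)} = 12 + 13 p$ ($A{\left(p \right)} = 13 p + 12 = 12 + 13 p$)
$-666 - A{\left(g \right)} = -666 - \left(12 + 13 \cdot 0\right) = -666 - \left(12 + 0\right) = -666 - 12 = -678$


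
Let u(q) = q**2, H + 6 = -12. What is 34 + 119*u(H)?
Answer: 38590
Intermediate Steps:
H = -18 (H = -6 - 12 = -18)
34 + 119*u(H) = 34 + 119*(-18)**2 = 34 + 119*324 = 34 + 38556 = 38590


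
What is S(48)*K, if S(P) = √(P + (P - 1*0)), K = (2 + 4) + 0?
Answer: 24*√6 ≈ 58.788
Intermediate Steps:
K = 6 (K = 6 + 0 = 6)
S(P) = √2*√P (S(P) = √(P + (P + 0)) = √(P + P) = √(2*P) = √2*√P)
S(48)*K = (√2*√48)*6 = (√2*(4*√3))*6 = (4*√6)*6 = 24*√6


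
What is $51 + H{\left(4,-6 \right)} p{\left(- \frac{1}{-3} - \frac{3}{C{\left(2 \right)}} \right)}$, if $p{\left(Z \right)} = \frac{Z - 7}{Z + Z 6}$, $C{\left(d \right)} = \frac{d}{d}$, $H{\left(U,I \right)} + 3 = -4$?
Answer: $\frac{379}{8} \approx 47.375$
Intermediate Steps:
$H{\left(U,I \right)} = -7$ ($H{\left(U,I \right)} = -3 - 4 = -7$)
$C{\left(d \right)} = 1$
$p{\left(Z \right)} = \frac{-7 + Z}{7 Z}$ ($p{\left(Z \right)} = \frac{-7 + Z}{Z + 6 Z} = \frac{-7 + Z}{7 Z}$)
$51 + H{\left(4,-6 \right)} p{\left(- \frac{1}{-3} - \frac{3}{C{\left(2 \right)}} \right)} = 51 - 7 \frac{-7 - \left(- \frac{1}{3} + 3\right)}{7 \left(- \frac{1}{-3} - \frac{3}{1}\right)} = 51 - 7 \frac{-7 - \frac{8}{3}}{7 \left(\left(-1\right) \left(- \frac{1}{3}\right) - 3\right)} = 51 - 7 \frac{-7 + \left(\frac{1}{3} - 3\right)}{7 \left(\frac{1}{3} - 3\right)} = 51 - 7 \frac{-7 - \frac{8}{3}}{7 \left(- \frac{8}{3}\right)} = 51 - 7 \cdot \frac{1}{7} \left(- \frac{3}{8}\right) \left(- \frac{29}{3}\right) = 51 - \frac{29}{8} = \frac{379}{8}$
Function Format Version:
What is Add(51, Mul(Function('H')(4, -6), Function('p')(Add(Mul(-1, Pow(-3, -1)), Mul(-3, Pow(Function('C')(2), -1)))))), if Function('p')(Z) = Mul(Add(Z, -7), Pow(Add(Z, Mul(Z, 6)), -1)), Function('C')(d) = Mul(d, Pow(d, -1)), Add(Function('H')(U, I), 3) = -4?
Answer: Rational(379, 8) ≈ 47.375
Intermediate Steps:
Function('H')(U, I) = -7 (Function('H')(U, I) = Add(-3, -4) = -7)
Function('C')(d) = 1
Function('p')(Z) = Mul(Rational(1, 7), Pow(Z, -1), Add(-7, Z)) (Function('p')(Z) = Mul(Add(-7, Z), Pow(Add(Z, Mul(6, Z)), -1)) = Mul(Add(-7, Z), Pow(Mul(7, Z), -1)) = Mul(Add(-7, Z), Mul(Rational(1, 7), Pow(Z, -1))) = Mul(Rational(1, 7), Pow(Z, -1), Add(-7, Z)))
Add(51, Mul(Function('H')(4, -6), Function('p')(Add(Mul(-1, Pow(-3, -1)), Mul(-3, Pow(Function('C')(2), -1)))))) = Add(51, Mul(-7, Mul(Rational(1, 7), Pow(Add(Mul(-1, Pow(-3, -1)), Mul(-3, Pow(1, -1))), -1), Add(-7, Add(Mul(-1, Pow(-3, -1)), Mul(-3, Pow(1, -1))))))) = Add(51, Mul(-7, Mul(Rational(1, 7), Pow(Add(Mul(-1, Rational(-1, 3)), Mul(-3, 1)), -1), Add(-7, Add(Mul(-1, Rational(-1, 3)), Mul(-3, 1)))))) = Add(51, Mul(-7, Mul(Rational(1, 7), Pow(Add(Rational(1, 3), -3), -1), Add(-7, Add(Rational(1, 3), -3))))) = Add(51, Mul(-7, Mul(Rational(1, 7), Pow(Rational(-8, 3), -1), Add(-7, Rational(-8, 3))))) = Add(51, Mul(-7, Mul(Rational(1, 7), Rational(-3, 8), Rational(-29, 3)))) = Add(51, Mul(-7, Rational(29, 56))) = Add(51, Rational(-29, 8)) = Rational(379, 8)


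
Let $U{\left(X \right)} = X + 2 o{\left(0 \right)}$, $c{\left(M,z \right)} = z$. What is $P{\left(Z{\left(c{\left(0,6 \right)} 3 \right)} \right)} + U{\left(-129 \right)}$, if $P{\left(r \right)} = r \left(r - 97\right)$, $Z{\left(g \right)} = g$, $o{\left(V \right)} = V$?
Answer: $-1551$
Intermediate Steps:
$P{\left(r \right)} = r \left(-97 + r\right)$
$U{\left(X \right)} = X$ ($U{\left(X \right)} = X + 2 \cdot 0 = X + 0 = X$)
$P{\left(Z{\left(c{\left(0,6 \right)} 3 \right)} \right)} + U{\left(-129 \right)} = 6 \cdot 3 \left(-97 + 6 \cdot 3\right) - 129 = 18 \left(-97 + 18\right) - 129 = 18 \left(-79\right) - 129 = -1422 - 129 = -1551$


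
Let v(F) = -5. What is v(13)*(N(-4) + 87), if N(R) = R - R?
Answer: -435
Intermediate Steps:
N(R) = 0
v(13)*(N(-4) + 87) = -5*(0 + 87) = -5*87 = -435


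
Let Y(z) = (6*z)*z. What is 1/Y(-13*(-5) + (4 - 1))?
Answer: 1/27744 ≈ 3.6044e-5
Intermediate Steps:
Y(z) = 6*z²
1/Y(-13*(-5) + (4 - 1)) = 1/(6*(-13*(-5) + (4 - 1))²) = 1/(6*(65 + 3)²) = 1/(6*68²) = 1/(6*4624) = 1/27744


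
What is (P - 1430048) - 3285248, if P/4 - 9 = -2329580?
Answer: -14033580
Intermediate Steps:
P = -9318284 (P = 36 + 4*(-2329580) = 36 - 9318320 = -9318284)
(P - 1430048) - 3285248 = (-9318284 - 1430048) - 3285248 = -10748332 - 3285248 = -14033580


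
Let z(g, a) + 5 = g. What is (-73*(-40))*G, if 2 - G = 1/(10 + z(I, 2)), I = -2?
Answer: 14600/3 ≈ 4866.7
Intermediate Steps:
z(g, a) = -5 + g
G = 5/3 (G = 2 - 1/(10 + (-5 - 2)) = 2 - 1/(10 - 7) = 2 - 1/3 = 2 - 1*⅓ = 2 - ⅓ = 5/3 ≈ 1.6667)
(-73*(-40))*G = -73*(-40)*(5/3) = 2920*(5/3) = 14600/3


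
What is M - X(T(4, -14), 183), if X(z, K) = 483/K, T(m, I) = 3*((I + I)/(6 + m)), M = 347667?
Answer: 21207526/61 ≈ 3.4766e+5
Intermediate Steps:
T(m, I) = 6*I/(6 + m) (T(m, I) = 3*((2*I)/(6 + m)) = 3*(2*I/(6 + m)) = 6*I/(6 + m))
M - X(T(4, -14), 183) = 347667 - 483/183 = 347667 - 1*161/61 = 347667 - 161/61 = 21207526/61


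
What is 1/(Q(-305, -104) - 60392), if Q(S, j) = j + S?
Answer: -1/60801 ≈ -1.6447e-5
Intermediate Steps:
Q(S, j) = S + j
1/(Q(-305, -104) - 60392) = 1/((-305 - 104) - 60392) = 1/(-409 - 60392) = 1/(-60801) = -1/60801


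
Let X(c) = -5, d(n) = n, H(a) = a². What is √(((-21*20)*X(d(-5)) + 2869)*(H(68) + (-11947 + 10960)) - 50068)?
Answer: 3*√2002465 ≈ 4245.3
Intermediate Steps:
√(((-21*20)*X(d(-5)) + 2869)*(H(68) + (-11947 + 10960)) - 50068) = √((-21*20*(-5) + 2869)*(68² + (-11947 + 10960)) - 50068) = √((-420*(-5) + 2869)*(4624 - 987) - 50068) = √((2100 + 2869)*3637 - 50068) = √(4969*3637 - 50068) = √(18072253 - 50068) = √18022185 = 3*√2002465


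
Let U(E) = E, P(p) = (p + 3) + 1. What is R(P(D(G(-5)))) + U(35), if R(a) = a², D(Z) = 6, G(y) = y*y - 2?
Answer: 135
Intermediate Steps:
G(y) = -2 + y² (G(y) = y² - 2 = -2 + y²)
P(p) = 4 + p (P(p) = (3 + p) + 1 = 4 + p)
R(P(D(G(-5)))) + U(35) = (4 + 6)² + 35 = 10² + 35 = 100 + 35 = 135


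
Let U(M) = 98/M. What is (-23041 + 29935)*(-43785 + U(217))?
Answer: -9357370974/31 ≈ -3.0185e+8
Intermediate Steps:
(-23041 + 29935)*(-43785 + U(217)) = (-23041 + 29935)*(-43785 + 98/217) = 6894*(-43785 + 98*(1/217)) = 6894*(-43785 + 14/31) = 6894*(-1357321/31) = -9357370974/31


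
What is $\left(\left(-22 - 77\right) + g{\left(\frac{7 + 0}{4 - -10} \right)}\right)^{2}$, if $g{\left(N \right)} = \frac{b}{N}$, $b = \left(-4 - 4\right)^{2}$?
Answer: $841$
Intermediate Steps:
$b = 64$ ($b = \left(-8\right)^{2} = 64$)
$g{\left(N \right)} = \frac{64}{N}$
$\left(\left(-22 - 77\right) + g{\left(\frac{7 + 0}{4 - -10} \right)}\right)^{2} = \left(\left(-22 - 77\right) + \frac{64}{\left(7 + 0\right) \frac{1}{4 - -10}}\right)^{2} = \left(-99 + \frac{64}{7 \frac{1}{4 + 10}}\right)^{2} = \left(-99 + \frac{64}{7 \cdot \frac{1}{14}}\right)^{2} = \left(-99 + 64 \frac{1}{\frac{1}{2}}\right)^{2} = \left(-99 + 64 \cdot 2\right)^{2} = \left(-99 + 128\right)^{2} = 29^{2} = 841$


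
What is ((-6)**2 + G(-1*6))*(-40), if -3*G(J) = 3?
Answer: -1400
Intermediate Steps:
G(J) = -1 (G(J) = -1/3*3 = -1)
((-6)**2 + G(-1*6))*(-40) = ((-6)**2 - 1)*(-40) = (36 - 1)*(-40) = 35*(-40) = -1400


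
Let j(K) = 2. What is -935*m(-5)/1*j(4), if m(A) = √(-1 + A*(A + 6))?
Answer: -1870*I*√6 ≈ -4580.5*I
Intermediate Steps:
m(A) = √(-1 + A*(6 + A))
-935*m(-5)/1*j(4) = -935*√(-1 + (-5)² + 6*(-5))/1*2 = -935*√(-1 + 25 - 30)*1*2 = -935*√(-6)*1*2 = -935*(I*√6)*1*2 = -935*I*√6*2 = -1870*I*√6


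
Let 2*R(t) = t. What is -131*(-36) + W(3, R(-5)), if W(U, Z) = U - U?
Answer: 4716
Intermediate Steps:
R(t) = t/2
W(U, Z) = 0
-131*(-36) + W(3, R(-5)) = -131*(-36) + 0 = 4716 + 0 = 4716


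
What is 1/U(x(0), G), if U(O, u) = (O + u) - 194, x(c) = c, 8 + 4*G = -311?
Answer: -4/1095 ≈ -0.0036530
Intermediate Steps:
G = -319/4 (G = -2 + (¼)*(-311) = -2 - 311/4 = -319/4 ≈ -79.750)
U(O, u) = -194 + O + u
1/U(x(0), G) = 1/(-194 + 0 - 319/4) = 1/(-1095/4) = -4/1095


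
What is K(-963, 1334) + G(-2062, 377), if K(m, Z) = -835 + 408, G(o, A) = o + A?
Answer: -2112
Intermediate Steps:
G(o, A) = A + o
K(m, Z) = -427
K(-963, 1334) + G(-2062, 377) = -427 + (377 - 2062) = -427 - 1685 = -2112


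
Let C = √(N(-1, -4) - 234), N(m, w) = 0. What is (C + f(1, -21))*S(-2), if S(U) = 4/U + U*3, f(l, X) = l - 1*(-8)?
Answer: -72 - 24*I*√26 ≈ -72.0 - 122.38*I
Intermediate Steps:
f(l, X) = 8 + l (f(l, X) = l + 8 = 8 + l)
S(U) = 3*U + 4/U (S(U) = 4/U + 3*U = 3*U + 4/U)
C = 3*I*√26 (C = √(0 - 234) = √(-234) = 3*I*√26 ≈ 15.297*I)
(C + f(1, -21))*S(-2) = (3*I*√26 + (8 + 1))*(3*(-2) + 4/(-2)) = (3*I*√26 + 9)*(-6 + 4*(-½)) = (9 + 3*I*√26)*(-6 - 2) = (9 + 3*I*√26)*(-8) = -72 - 24*I*√26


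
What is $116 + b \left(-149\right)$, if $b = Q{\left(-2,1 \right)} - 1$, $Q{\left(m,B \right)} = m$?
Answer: $563$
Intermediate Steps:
$b = -3$ ($b = -2 - 1 = -3$)
$116 + b \left(-149\right) = 116 - -447 = 116 + 447 = 563$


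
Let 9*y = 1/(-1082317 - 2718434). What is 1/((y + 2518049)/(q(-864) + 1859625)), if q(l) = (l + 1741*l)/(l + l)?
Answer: 31820769146232/43067147646595 ≈ 0.73886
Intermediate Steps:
q(l) = 871 (q(l) = (1742*l)/((2*l)) = (1742*l)*(1/(2*l)) = 871)
y = -1/34206759 (y = 1/(9*(-1082317 - 2718434)) = (⅑)/(-3800751) = (⅑)*(-1/3800751) = -1/34206759 ≈ -2.9234e-8)
1/((y + 2518049)/(q(-864) + 1859625)) = 1/((-1/34206759 + 2518049)/(871 + 1859625)) = 1/((86134295293190/34206759)/1860496) = 1/((86134295293190/34206759)*(1/1860496)) = 1/(43067147646595/31820769146232) = 31820769146232/43067147646595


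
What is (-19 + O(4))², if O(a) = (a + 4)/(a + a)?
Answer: 324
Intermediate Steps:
O(a) = (4 + a)/(2*a) (O(a) = (4 + a)/((2*a)) = (4 + a)*(1/(2*a)) = (4 + a)/(2*a))
(-19 + O(4))² = (-19 + (½)*(4 + 4)/4)² = (-19 + (½)*(¼)*8)² = (-19 + 1)² = (-18)² = 324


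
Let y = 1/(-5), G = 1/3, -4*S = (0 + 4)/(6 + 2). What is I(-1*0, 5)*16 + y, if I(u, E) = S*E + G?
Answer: -73/15 ≈ -4.8667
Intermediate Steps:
S = -⅛ (S = -(0 + 4)/(4*(6 + 2)) = -1/8 = -¼*½ = -⅛ ≈ -0.12500)
G = ⅓ ≈ 0.33333
y = -⅕ ≈ -0.20000
I(u, E) = ⅓ - E/8 (I(u, E) = -E/8 + ⅓ = ⅓ - E/8)
I(-1*0, 5)*16 + y = (⅓ - ⅛*5)*16 - ⅕ = (⅓ - 5/8)*16 - ⅕ = -7/24*16 - ⅕ = -14/3 - ⅕ = -73/15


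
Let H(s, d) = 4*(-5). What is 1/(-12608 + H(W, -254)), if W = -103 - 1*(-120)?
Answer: -1/12628 ≈ -7.9189e-5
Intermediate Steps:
W = 17 (W = -103 + 120 = 17)
H(s, d) = -20
1/(-12608 + H(W, -254)) = 1/(-12608 - 20) = 1/(-12628) = -1/12628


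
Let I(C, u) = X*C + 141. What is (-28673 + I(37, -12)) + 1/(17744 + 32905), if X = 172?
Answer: -1122787031/50649 ≈ -22168.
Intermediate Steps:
I(C, u) = 141 + 172*C (I(C, u) = 172*C + 141 = 141 + 172*C)
(-28673 + I(37, -12)) + 1/(17744 + 32905) = (-28673 + (141 + 172*37)) + 1/(17744 + 32905) = (-28673 + (141 + 6364)) + 1/50649 = (-28673 + 6505) + 1/50649 = -22168 + 1/50649 = -1122787031/50649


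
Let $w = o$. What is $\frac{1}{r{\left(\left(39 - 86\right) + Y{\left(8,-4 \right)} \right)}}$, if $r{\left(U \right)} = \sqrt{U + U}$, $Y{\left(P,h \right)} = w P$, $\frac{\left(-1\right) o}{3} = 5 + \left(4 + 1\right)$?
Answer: $- \frac{i \sqrt{574}}{574} \approx - 0.041739 i$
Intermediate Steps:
$o = -30$ ($o = - 3 \left(5 + \left(4 + 1\right)\right) = - 3 \left(5 + 5\right) = \left(-3\right) 10 = -30$)
$w = -30$
$Y{\left(P,h \right)} = - 30 P$
$r{\left(U \right)} = \sqrt{2} \sqrt{U}$ ($r{\left(U \right)} = \sqrt{2 U} = \sqrt{2} \sqrt{U}$)
$\frac{1}{r{\left(\left(39 - 86\right) + Y{\left(8,-4 \right)} \right)}} = \frac{1}{\sqrt{2} \sqrt{\left(39 - 86\right) - 240}} = \frac{1}{\sqrt{2} \sqrt{-47 - 240}} = \frac{1}{\sqrt{2} \sqrt{-287}} = \frac{1}{\sqrt{2} i \sqrt{287}} = \frac{1}{i \sqrt{574}} = - \frac{i \sqrt{574}}{574}$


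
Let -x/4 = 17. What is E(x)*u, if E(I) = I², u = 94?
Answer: 434656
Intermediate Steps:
x = -68 (x = -4*17 = -68)
E(x)*u = (-68)²*94 = 4624*94 = 434656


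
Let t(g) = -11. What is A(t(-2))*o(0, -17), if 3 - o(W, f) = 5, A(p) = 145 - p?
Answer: -312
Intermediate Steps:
o(W, f) = -2 (o(W, f) = 3 - 1*5 = 3 - 5 = -2)
A(t(-2))*o(0, -17) = (145 - 1*(-11))*(-2) = (145 + 11)*(-2) = 156*(-2) = -312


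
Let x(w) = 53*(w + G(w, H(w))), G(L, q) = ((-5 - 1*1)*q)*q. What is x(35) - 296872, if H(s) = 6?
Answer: -306465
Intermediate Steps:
G(L, q) = -6*q**2 (G(L, q) = ((-5 - 1)*q)*q = (-6*q)*q = -6*q**2)
x(w) = -11448 + 53*w (x(w) = 53*(w - 6*6**2) = 53*(w - 6*36) = 53*(w - 216) = 53*(-216 + w) = -11448 + 53*w)
x(35) - 296872 = (-11448 + 53*35) - 296872 = (-11448 + 1855) - 296872 = -9593 - 296872 = -306465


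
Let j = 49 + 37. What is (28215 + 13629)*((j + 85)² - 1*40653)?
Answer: -477523728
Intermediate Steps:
j = 86
(28215 + 13629)*((j + 85)² - 1*40653) = (28215 + 13629)*((86 + 85)² - 1*40653) = 41844*(171² - 40653) = 41844*(29241 - 40653) = 41844*(-11412) = -477523728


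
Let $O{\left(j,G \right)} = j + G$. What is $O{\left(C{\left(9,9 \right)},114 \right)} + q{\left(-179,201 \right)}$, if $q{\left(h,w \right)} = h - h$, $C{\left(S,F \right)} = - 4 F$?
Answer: $78$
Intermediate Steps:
$q{\left(h,w \right)} = 0$
$O{\left(j,G \right)} = G + j$
$O{\left(C{\left(9,9 \right)},114 \right)} + q{\left(-179,201 \right)} = \left(114 - 36\right) + 0 = 78 + 0 = 78$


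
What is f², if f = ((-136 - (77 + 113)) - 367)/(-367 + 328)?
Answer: 53361/169 ≈ 315.75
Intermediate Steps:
f = 231/13 (f = ((-136 - 1*190) - 367)/(-39) = ((-136 - 190) - 367)*(-1/39) = (-326 - 367)*(-1/39) = -693*(-1/39) = 231/13 ≈ 17.769)
f² = (231/13)² = 53361/169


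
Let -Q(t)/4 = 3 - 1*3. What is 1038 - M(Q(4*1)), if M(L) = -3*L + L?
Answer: 1038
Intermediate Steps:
Q(t) = 0 (Q(t) = -4*(3 - 1*3) = -4*(3 - 3) = -4*0 = 0)
M(L) = -2*L
1038 - M(Q(4*1)) = 1038 - (-2)*0 = 1038 - 1*0 = 1038 + 0 = 1038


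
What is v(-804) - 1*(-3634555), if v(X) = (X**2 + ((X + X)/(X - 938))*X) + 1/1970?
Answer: 109616660763/25610 ≈ 4.2802e+6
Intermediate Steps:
v(X) = 1/1970 + X**2 + 2*X**2/(-938 + X) (v(X) = (X**2 + ((2*X)/(-938 + X))*X) + 1/1970 = (X**2 + (2*X/(-938 + X))*X) + 1/1970 = (X**2 + 2*X**2/(-938 + X)) + 1/1970 = 1/1970 + X**2 + 2*X**2/(-938 + X))
v(-804) - 1*(-3634555) = (-938 - 804 - 1843920*(-804)**2 + 1970*(-804)**3)/(1970*(-938 - 804)) - 1*(-3634555) = (1/1970)*(-938 - 804 - 1843920*646416 + 1970*(-519718464))/(-1742) + 3634555 = (1/1970)*(-1/1742)*(-938 - 804 - 1191939390720 - 1023845374080) + 3634555 = (1/1970)*(-1/1742)*(-2215784766542) + 3634555 = 16535707213/25610 + 3634555 = 109616660763/25610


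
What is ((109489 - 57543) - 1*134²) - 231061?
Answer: -197071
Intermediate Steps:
((109489 - 57543) - 1*134²) - 231061 = (51946 - 1*17956) - 231061 = (51946 - 17956) - 231061 = 33990 - 231061 = -197071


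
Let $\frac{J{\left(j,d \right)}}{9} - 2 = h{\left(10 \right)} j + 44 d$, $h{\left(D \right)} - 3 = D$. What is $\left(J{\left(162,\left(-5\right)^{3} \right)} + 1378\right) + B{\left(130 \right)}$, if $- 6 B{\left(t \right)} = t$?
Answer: $- \frac{87515}{3} \approx -29172.0$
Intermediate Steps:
$h{\left(D \right)} = 3 + D$
$B{\left(t \right)} = - \frac{t}{6}$
$J{\left(j,d \right)} = 18 + 117 j + 396 d$ ($J{\left(j,d \right)} = 18 + 9 \left(\left(3 + 10\right) j + 44 d\right) = 18 + 9 \left(13 j + 44 d\right) = 18 + \left(117 j + 396 d\right) = 18 + 117 j + 396 d$)
$\left(J{\left(162,\left(-5\right)^{3} \right)} + 1378\right) + B{\left(130 \right)} = \left(\left(18 + 117 \cdot 162 + 396 \left(-5\right)^{3}\right) + 1378\right) - \frac{65}{3} = \left(\left(18 + 18954 + 396 \left(-125\right)\right) + 1378\right) - \frac{65}{3} = \left(\left(18 + 18954 - 49500\right) + 1378\right) - \frac{65}{3} = \left(-30528 + 1378\right) - \frac{65}{3} = -29150 - \frac{65}{3} = - \frac{87515}{3}$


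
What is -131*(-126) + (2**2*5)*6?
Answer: 16626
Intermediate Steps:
-131*(-126) + (2**2*5)*6 = 16506 + (4*5)*6 = 16506 + 20*6 = 16506 + 120 = 16626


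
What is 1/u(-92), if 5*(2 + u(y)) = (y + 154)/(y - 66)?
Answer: -395/821 ≈ -0.48112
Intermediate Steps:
u(y) = -2 + (154 + y)/(5*(-66 + y)) (u(y) = -2 + ((y + 154)/(y - 66))/5 = -2 + ((154 + y)/(-66 + y))/5 = -2 + (154 + y)/(5*(-66 + y)))
1/u(-92) = 1/((814 - 9*(-92))/(5*(-66 - 92))) = 1/((1/5)*(814 + 828)/(-158)) = 1/((1/5)*(-1/158)*1642) = 1/(-821/395) = -395/821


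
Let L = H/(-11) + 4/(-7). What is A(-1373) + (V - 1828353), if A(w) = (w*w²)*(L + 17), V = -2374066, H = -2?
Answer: -3310736413906/77 ≈ -4.2997e+10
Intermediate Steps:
L = -30/77 (L = -2/(-11) + 4/(-7) = -2*(-1/11) + 4*(-⅐) = 2/11 - 4/7 = -30/77 ≈ -0.38961)
A(w) = 1279*w³/77 (A(w) = (w*w²)*(-30/77 + 17) = w³*(1279/77) = 1279*w³/77)
A(-1373) + (V - 1828353) = (1279/77)*(-1373)³ + (-2374066 - 1828353) = (1279/77)*(-2588282117) - 4202419 = -3310412827643/77 - 4202419 = -3310736413906/77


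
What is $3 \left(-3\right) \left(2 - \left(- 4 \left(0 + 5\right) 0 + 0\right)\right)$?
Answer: $-18$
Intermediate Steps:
$3 \left(-3\right) \left(2 - \left(- 4 \left(0 + 5\right) 0 + 0\right)\right) = - 9 \left(2 - \left(- 4 \cdot 5 \cdot 0 + 0\right)\right) = - 9 \left(2 - \left(\left(-4\right) 0 + 0\right)\right) = - 9 \left(2 - \left(0 + 0\right)\right) = - 9 \left(2 - 0\right) = - 9 \left(2 + 0\right) = \left(-9\right) 2 = -18$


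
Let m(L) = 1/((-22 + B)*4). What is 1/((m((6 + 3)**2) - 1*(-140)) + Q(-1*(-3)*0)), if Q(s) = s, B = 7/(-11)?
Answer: 996/139429 ≈ 0.0071434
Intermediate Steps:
B = -7/11 (B = 7*(-1/11) = -7/11 ≈ -0.63636)
m(L) = -11/996 (m(L) = 1/(-22 - 7/11*4) = (1/4)/(-249/11) = -11/249*1/4 = -11/996)
1/((m((6 + 3)**2) - 1*(-140)) + Q(-1*(-3)*0)) = 1/((-11/996 - 1*(-140)) - 1*(-3)*0) = 1/((-11/996 + 140) + 3*0) = 1/(139429/996 + 0) = 1/(139429/996) = 996/139429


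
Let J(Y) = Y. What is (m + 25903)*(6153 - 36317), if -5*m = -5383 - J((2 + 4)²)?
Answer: -4070149176/5 ≈ -8.1403e+8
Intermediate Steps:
m = 5419/5 (m = -(-5383 - (2 + 4)²)/5 = -(-5383 - 1*6²)/5 = -(-5383 - 1*36)/5 = -(-5383 - 36)/5 = -⅕*(-5419) = 5419/5 ≈ 1083.8)
(m + 25903)*(6153 - 36317) = (5419/5 + 25903)*(6153 - 36317) = (134934/5)*(-30164) = -4070149176/5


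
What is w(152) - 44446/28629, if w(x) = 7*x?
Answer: 30416810/28629 ≈ 1062.4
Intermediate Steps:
w(152) - 44446/28629 = 7*152 - 44446/28629 = 1064 - 44446/28629 = 30416810/28629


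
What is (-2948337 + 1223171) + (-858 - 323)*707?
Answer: -2560133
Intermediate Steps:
(-2948337 + 1223171) + (-858 - 323)*707 = -1725166 - 1181*707 = -1725166 - 834967 = -2560133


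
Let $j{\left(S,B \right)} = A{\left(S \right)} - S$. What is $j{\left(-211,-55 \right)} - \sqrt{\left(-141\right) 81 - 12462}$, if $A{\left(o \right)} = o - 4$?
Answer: $-4 - i \sqrt{23883} \approx -4.0 - 154.54 i$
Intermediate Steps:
$A{\left(o \right)} = -4 + o$ ($A{\left(o \right)} = o - 4 = -4 + o$)
$j{\left(S,B \right)} = -4$ ($j{\left(S,B \right)} = \left(-4 + S\right) - S = -4$)
$j{\left(-211,-55 \right)} - \sqrt{\left(-141\right) 81 - 12462} = -4 - \sqrt{\left(-141\right) 81 - 12462} = -4 - \sqrt{-11421 - 12462} = -4 - \sqrt{-23883} = -4 - i \sqrt{23883}$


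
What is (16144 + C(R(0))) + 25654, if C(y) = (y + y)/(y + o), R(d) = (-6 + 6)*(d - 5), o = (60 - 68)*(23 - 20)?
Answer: 41798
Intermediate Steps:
o = -24 (o = -8*3 = -24)
R(d) = 0 (R(d) = 0*(-5 + d) = 0)
C(y) = 2*y/(-24 + y) (C(y) = (y + y)/(y - 24) = (2*y)/(-24 + y) = 2*y/(-24 + y))
(16144 + C(R(0))) + 25654 = (16144 + 2*0/(-24 + 0)) + 25654 = (16144 + 2*0/(-24)) + 25654 = (16144 + 2*0*(-1/24)) + 25654 = (16144 + 0) + 25654 = 16144 + 25654 = 41798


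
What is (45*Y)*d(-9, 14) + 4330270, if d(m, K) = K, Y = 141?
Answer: 4419100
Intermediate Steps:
(45*Y)*d(-9, 14) + 4330270 = (45*141)*14 + 4330270 = 6345*14 + 4330270 = 88830 + 4330270 = 4419100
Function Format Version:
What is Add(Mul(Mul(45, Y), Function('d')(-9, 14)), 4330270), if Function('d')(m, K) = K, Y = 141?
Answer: 4419100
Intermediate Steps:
Add(Mul(Mul(45, Y), Function('d')(-9, 14)), 4330270) = Add(Mul(Mul(45, 141), 14), 4330270) = Add(Mul(6345, 14), 4330270) = Add(88830, 4330270) = 4419100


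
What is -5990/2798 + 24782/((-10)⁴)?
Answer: 2360009/6995000 ≈ 0.33739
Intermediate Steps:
-5990/2798 + 24782/((-10)⁴) = -5990*1/2798 + 24782/10000 = -2995/1399 + 24782*(1/10000) = -2995/1399 + 12391/5000 = 2360009/6995000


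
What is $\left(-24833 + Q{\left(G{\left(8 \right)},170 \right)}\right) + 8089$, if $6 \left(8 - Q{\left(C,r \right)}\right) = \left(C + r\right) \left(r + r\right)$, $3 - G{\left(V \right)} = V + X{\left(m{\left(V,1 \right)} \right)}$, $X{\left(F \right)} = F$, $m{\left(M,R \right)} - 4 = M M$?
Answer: $- \frac{66698}{3} \approx -22233.0$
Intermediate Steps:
$m{\left(M,R \right)} = 4 + M^{2}$ ($m{\left(M,R \right)} = 4 + M M = 4 + M^{2}$)
$G{\left(V \right)} = -1 - V - V^{2}$ ($G{\left(V \right)} = 3 - \left(V + \left(4 + V^{2}\right)\right) = 3 - \left(4 + V + V^{2}\right) = -1 - V - V^{2}$)
$Q{\left(C,r \right)} = 8 - \frac{r \left(C + r\right)}{3}$ ($Q{\left(C,r \right)} = 8 - \frac{\left(C + r\right) \left(r + r\right)}{6} = 8 - \frac{\left(C + r\right) 2 r}{6} = 8 - \frac{2 r \left(C + r\right)}{6} = 8 - \frac{r \left(C + r\right)}{3}$)
$\left(-24833 + Q{\left(G{\left(8 \right)},170 \right)}\right) + 8089 = \left(-24833 - \left(-8 + \frac{28900}{3} + \frac{1}{3} \left(-1 - 8 - 8^{2}\right) 170\right)\right) + 8089 = \left(-24833 - \left(\frac{28876}{3} + \frac{1}{3} \left(-1 - 8 - 64\right) 170\right)\right) + 8089 = \left(-24833 - \left(\frac{28876}{3} - \frac{12410}{3}\right)\right) + 8089 = \left(-24833 + \left(8 - \frac{28900}{3} + \frac{12410}{3}\right)\right) + 8089 = \left(-24833 - \frac{16466}{3}\right) + 8089 = - \frac{90965}{3} + 8089 = - \frac{66698}{3}$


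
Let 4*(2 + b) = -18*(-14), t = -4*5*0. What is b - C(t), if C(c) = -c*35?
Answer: 61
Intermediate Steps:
t = 0 (t = -20*0 = 0)
C(c) = -35*c
b = 61 (b = -2 + (-18*(-14))/4 = -2 + (¼)*252 = -2 + 63 = 61)
b - C(t) = 61 - (-35)*0 = 61 - 1*0 = 61 + 0 = 61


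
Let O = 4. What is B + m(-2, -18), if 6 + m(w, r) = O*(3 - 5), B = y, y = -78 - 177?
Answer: -269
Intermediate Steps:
y = -255
B = -255
m(w, r) = -14 (m(w, r) = -6 + 4*(3 - 5) = -6 + 4*(-2) = -6 - 8 = -14)
B + m(-2, -18) = -255 - 14 = -269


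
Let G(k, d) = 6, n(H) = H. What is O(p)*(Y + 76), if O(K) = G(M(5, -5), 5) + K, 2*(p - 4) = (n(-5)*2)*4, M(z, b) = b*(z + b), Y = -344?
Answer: 2680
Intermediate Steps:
M(z, b) = b*(b + z)
p = -16 (p = 4 + (-5*2*4)/2 = 4 + (-10*4)/2 = 4 + (1/2)*(-40) = 4 - 20 = -16)
O(K) = 6 + K
O(p)*(Y + 76) = (6 - 16)*(-344 + 76) = -10*(-268) = 2680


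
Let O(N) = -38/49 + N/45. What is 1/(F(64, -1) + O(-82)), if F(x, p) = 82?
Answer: 2205/175082 ≈ 0.012594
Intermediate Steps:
O(N) = -38/49 + N/45 (O(N) = -38*1/49 + N*(1/45) = -38/49 + N/45)
1/(F(64, -1) + O(-82)) = 1/(82 + (-38/49 + (1/45)*(-82))) = 1/(82 + (-38/49 - 82/45)) = 1/(82 - 5728/2205) = 1/(175082/2205) = 2205/175082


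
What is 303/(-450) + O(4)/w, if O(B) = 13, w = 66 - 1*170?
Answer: -479/600 ≈ -0.79833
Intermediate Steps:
w = -104 (w = 66 - 170 = -104)
303/(-450) + O(4)/w = 303/(-450) + 13/(-104) = 303*(-1/450) + 13*(-1/104) = -101/150 - 1/8 = -479/600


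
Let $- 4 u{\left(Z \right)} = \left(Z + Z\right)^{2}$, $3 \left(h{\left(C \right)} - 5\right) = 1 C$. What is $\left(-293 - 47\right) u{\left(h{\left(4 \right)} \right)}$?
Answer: $\frac{122740}{9} \approx 13638.0$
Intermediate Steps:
$h{\left(C \right)} = 5 + \frac{C}{3}$ ($h{\left(C \right)} = 5 + \frac{1 C}{3} = 5 + \frac{C}{3}$)
$u{\left(Z \right)} = - Z^{2}$ ($u{\left(Z \right)} = - \frac{\left(Z + Z\right)^{2}}{4} = - \frac{\left(2 Z\right)^{2}}{4} = - \frac{4 Z^{2}}{4} = - Z^{2}$)
$\left(-293 - 47\right) u{\left(h{\left(4 \right)} \right)} = \left(-293 - 47\right) \left(- \left(5 + \frac{1}{3} \cdot 4\right)^{2}\right) = - 340 \left(- \left(5 + \frac{4}{3}\right)^{2}\right) = - 340 \left(- \left(\frac{19}{3}\right)^{2}\right) = - 340 \left(\left(-1\right) \frac{361}{9}\right) = \left(-340\right) \left(- \frac{361}{9}\right) = \frac{122740}{9}$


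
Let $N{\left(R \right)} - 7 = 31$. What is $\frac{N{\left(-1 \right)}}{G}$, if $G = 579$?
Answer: $\frac{38}{579} \approx 0.06563$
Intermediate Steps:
$N{\left(R \right)} = 38$ ($N{\left(R \right)} = 7 + 31 = 38$)
$\frac{N{\left(-1 \right)}}{G} = \frac{38}{579}$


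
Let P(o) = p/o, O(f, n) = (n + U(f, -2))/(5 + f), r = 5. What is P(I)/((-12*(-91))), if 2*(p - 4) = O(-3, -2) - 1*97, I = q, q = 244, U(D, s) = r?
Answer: -25/152256 ≈ -0.00016420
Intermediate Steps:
U(D, s) = 5
I = 244
O(f, n) = (5 + n)/(5 + f) (O(f, n) = (n + 5)/(5 + f) = (5 + n)/(5 + f))
p = -175/4 (p = 4 + ((5 - 2)/(5 - 3) - 1*97)/2 = 4 + (3/2 - 97)/2 = 4 + (½)*(-191/2) = 4 - 191/4 = -175/4 ≈ -43.750)
P(o) = -175/(4*o)
P(I)/((-12*(-91))) = (-175/4/244)/((-12*(-91))) = -175/4*1/244/1092 = -175/976*1/1092 = -25/152256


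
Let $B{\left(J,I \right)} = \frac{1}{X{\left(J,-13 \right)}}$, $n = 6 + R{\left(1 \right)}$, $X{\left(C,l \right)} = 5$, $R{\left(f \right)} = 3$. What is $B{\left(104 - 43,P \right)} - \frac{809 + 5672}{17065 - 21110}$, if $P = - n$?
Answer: $\frac{1458}{809} \approx 1.8022$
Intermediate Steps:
$n = 9$ ($n = 6 + 3 = 9$)
$P = -9$ ($P = \left(-1\right) 9 = -9$)
$B{\left(J,I \right)} = \frac{1}{5}$
$B{\left(104 - 43,P \right)} - \frac{809 + 5672}{17065 - 21110} = \frac{1}{5} - \frac{809 + 5672}{17065 - 21110} = \frac{1}{5} - \frac{6481}{-4045} = \frac{1}{5} - 6481 \left(- \frac{1}{4045}\right) = \frac{1}{5} - - \frac{6481}{4045} = \frac{1}{5} + \frac{6481}{4045} = \frac{1458}{809}$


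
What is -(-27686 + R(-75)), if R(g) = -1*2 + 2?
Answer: 27686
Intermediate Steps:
R(g) = 0 (R(g) = -2 + 2 = 0)
-(-27686 + R(-75)) = -(-27686 + 0) = -1*(-27686) = 27686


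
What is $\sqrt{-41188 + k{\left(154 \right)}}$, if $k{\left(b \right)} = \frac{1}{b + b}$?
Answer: $\frac{i \sqrt{976814531}}{154} \approx 202.95 i$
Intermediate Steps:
$k{\left(b \right)} = \frac{1}{2 b}$
$\sqrt{-41188 + k{\left(154 \right)}} = \sqrt{-41188 + \frac{1}{2 \cdot 154}} = \sqrt{-41188 + \frac{1}{2} \cdot \frac{1}{154}} = \sqrt{-41188 + \frac{1}{308}} = \sqrt{- \frac{12685903}{308}} = \frac{i \sqrt{976814531}}{154}$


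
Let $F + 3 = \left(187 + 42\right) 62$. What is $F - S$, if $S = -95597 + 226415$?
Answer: $-116623$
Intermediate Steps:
$S = 130818$
$F = 14195$ ($F = -3 + \left(187 + 42\right) 62 = -3 + 229 \cdot 62 = -3 + 14198 = 14195$)
$F - S = 14195 - 130818 = -116623$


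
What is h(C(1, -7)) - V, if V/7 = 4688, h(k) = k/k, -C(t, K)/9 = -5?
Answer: -32815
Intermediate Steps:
C(t, K) = 45 (C(t, K) = -9*(-5) = 45)
h(k) = 1
V = 32816 (V = 7*4688 = 32816)
h(C(1, -7)) - V = 1 - 1*32816 = 1 - 32816 = -32815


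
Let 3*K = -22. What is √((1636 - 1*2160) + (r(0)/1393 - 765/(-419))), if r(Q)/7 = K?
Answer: I*√32675540974635/250143 ≈ 22.852*I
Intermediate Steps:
K = -22/3 (K = (⅓)*(-22) = -22/3 ≈ -7.3333)
r(Q) = -154/3 (r(Q) = 7*(-22/3) = -154/3)
√((1636 - 1*2160) + (r(0)/1393 - 765/(-419))) = √((1636 - 1*2160) + (-154/3/1393 - 765/(-419))) = √((1636 - 2160) + (-154/3*1/1393 - 765*(-1/419))) = √(-524 + (-22/597 + 765/419)) = √(-524 + 447487/250143) = √(-130627445/250143) = I*√32675540974635/250143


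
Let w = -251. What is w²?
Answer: 63001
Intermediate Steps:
w² = (-251)² = 63001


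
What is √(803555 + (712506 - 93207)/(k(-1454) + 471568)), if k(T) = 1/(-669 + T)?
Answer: √805387636603064901463346/1001138863 ≈ 896.41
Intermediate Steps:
√(803555 + (712506 - 93207)/(k(-1454) + 471568)) = √(803555 + (712506 - 93207)/(1/(-669 - 1454) + 471568)) = √(803555 + 619299/(1/(-2123) + 471568)) = √(803555 + 619299/(-1/2123 + 471568)) = √(803555 + 619299/(1001138863/2123)) = √(803555 + 619299*(2123/1001138863)) = √(803555 + 1314771777/1001138863) = √(804471453829742/1001138863) = √805387636603064901463346/1001138863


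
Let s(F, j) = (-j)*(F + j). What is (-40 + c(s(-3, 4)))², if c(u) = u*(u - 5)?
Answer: 16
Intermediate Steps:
s(F, j) = -j*(F + j)
c(u) = u*(-5 + u)
(-40 + c(s(-3, 4)))² = (-40 + (-1*4*(-3 + 4))*(-5 - 1*4*(-3 + 4)))² = (-40 + (-1*4*1)*(-5 - 1*4*1))² = (-40 - 4*(-5 - 4))² = (-40 - 4*(-9))² = (-40 + 36)² = (-4)² = 16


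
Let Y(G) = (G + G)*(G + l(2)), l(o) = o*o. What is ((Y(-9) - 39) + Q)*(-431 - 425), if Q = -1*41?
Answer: -8560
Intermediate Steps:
l(o) = o²
Q = -41
Y(G) = 2*G*(4 + G) (Y(G) = (G + G)*(G + 2²) = (2*G)*(G + 4) = (2*G)*(4 + G) = 2*G*(4 + G))
((Y(-9) - 39) + Q)*(-431 - 425) = ((2*(-9)*(4 - 9) - 39) - 41)*(-431 - 425) = ((2*(-9)*(-5) - 39) - 41)*(-856) = ((90 - 39) - 41)*(-856) = (51 - 41)*(-856) = 10*(-856) = -8560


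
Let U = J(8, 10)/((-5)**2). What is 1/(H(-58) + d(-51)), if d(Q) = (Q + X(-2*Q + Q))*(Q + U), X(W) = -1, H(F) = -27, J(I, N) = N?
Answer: 5/13021 ≈ 0.00038400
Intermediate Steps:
U = 2/5 (U = 10/((-5)**2) = 10/25 = 10*(1/25) = 2/5 ≈ 0.40000)
d(Q) = (-1 + Q)*(2/5 + Q) (d(Q) = (Q - 1)*(Q + 2/5) = (-1 + Q)*(2/5 + Q))
1/(H(-58) + d(-51)) = 1/(-27 + (-2/5 + (-51)**2 - 3/5*(-51))) = 1/(-27 + (-2/5 + 2601 + 153/5)) = 1/(-27 + 13156/5) = 1/(13021/5) = 5/13021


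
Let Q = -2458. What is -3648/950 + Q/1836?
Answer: -118853/22950 ≈ -5.1788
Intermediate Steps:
-3648/950 + Q/1836 = -3648/950 - 2458/1836 = -3648*1/950 - 2458*1/1836 = -96/25 - 1229/918 = -118853/22950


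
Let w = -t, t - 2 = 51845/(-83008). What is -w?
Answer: 114171/83008 ≈ 1.3754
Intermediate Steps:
t = 114171/83008 (t = 2 + 51845/(-83008) = 2 + 51845*(-1/83008) = 2 - 51845/83008 = 114171/83008 ≈ 1.3754)
w = -114171/83008 (w = -1*114171/83008 = -114171/83008 ≈ -1.3754)
-w = -1*(-114171/83008) = 114171/83008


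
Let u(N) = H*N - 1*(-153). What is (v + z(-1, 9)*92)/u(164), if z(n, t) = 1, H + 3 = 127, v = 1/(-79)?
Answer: 7267/1618631 ≈ 0.0044896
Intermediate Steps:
v = -1/79 ≈ -0.012658
H = 124 (H = -3 + 127 = 124)
u(N) = 153 + 124*N (u(N) = 124*N - 1*(-153) = 124*N + 153 = 153 + 124*N)
(v + z(-1, 9)*92)/u(164) = (-1/79 + 1*92)/(153 + 124*164) = (-1/79 + 92)/(153 + 20336) = (7267/79)/20489 = (7267/79)*(1/20489) = 7267/1618631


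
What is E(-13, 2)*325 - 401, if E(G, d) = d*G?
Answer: -8851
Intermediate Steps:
E(G, d) = G*d
E(-13, 2)*325 - 401 = -13*2*325 - 401 = -26*325 - 401 = -8450 - 401 = -8851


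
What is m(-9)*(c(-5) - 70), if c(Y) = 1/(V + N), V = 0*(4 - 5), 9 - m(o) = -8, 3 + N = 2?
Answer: -1207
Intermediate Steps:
N = -1 (N = -3 + 2 = -1)
m(o) = 17 (m(o) = 9 - 1*(-8) = 9 + 8 = 17)
V = 0 (V = 0*(-1) = 0)
c(Y) = -1 (c(Y) = 1/(0 - 1) = 1/(-1) = -1)
m(-9)*(c(-5) - 70) = 17*(-1 - 70) = 17*(-71) = -1207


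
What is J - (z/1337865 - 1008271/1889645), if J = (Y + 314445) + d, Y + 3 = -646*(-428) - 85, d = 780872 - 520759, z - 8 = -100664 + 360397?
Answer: 430259837996048324/505617981585 ≈ 8.5096e+5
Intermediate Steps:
z = 259741 (z = 8 + (-100664 + 360397) = 8 + 259733 = 259741)
d = 260113
Y = 276400 (Y = -3 + (-646*(-428) - 85) = -3 + (276488 - 85) = -3 + 276403 = 276400)
J = 850958 (J = (276400 + 314445) + 260113 = 590845 + 260113 = 850958)
J - (z/1337865 - 1008271/1889645) = 850958 - (259741/1337865 - 1008271/1889645) = 850958 - 1*(-171622439894/505617981585) = 850958 + 171622439894/505617981585 = 430259837996048324/505617981585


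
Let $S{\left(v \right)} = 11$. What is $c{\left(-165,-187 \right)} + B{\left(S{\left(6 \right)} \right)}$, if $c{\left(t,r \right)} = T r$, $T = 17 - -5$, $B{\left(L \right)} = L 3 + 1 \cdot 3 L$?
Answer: $-4048$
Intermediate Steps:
$B{\left(L \right)} = 6 L$ ($B{\left(L \right)} = 3 L + 3 L = 6 L$)
$T = 22$ ($T = 17 + 5 = 22$)
$c{\left(t,r \right)} = 22 r$
$c{\left(-165,-187 \right)} + B{\left(S{\left(6 \right)} \right)} = 22 \left(-187\right) + 6 \cdot 11 = -4114 + 66 = -4048$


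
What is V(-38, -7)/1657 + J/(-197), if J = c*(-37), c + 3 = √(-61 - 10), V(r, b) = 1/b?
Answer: -1287686/2285003 + 37*I*√71/197 ≈ -0.56354 + 1.5826*I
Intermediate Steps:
c = -3 + I*√71 (c = -3 + √(-61 - 10) = -3 + √(-71) = -3 + I*√71 ≈ -3.0 + 8.4261*I)
J = 111 - 37*I*√71 (J = (-3 + I*√71)*(-37) = 111 - 37*I*√71 ≈ 111.0 - 311.77*I)
V(-38, -7)/1657 + J/(-197) = 1/(-7*1657) + (111 - 37*I*√71)/(-197) = -⅐*1/1657 + (111 - 37*I*√71)*(-1/197) = -1/11599 + (-111/197 + 37*I*√71/197) = -1287686/2285003 + 37*I*√71/197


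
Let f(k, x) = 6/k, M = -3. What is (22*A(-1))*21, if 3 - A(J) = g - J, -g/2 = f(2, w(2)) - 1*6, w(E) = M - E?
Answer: -1848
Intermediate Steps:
w(E) = -3 - E
g = 6 (g = -2*(6/2 - 1*6) = -2*(6*(½) - 6) = -2*(3 - 6) = -2*(-3) = 6)
A(J) = -3 + J (A(J) = 3 - (6 - J) = 3 + (-6 + J) = -3 + J)
(22*A(-1))*21 = (22*(-3 - 1))*21 = (22*(-4))*21 = -88*21 = -1848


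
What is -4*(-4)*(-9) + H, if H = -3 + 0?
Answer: -147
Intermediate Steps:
H = -3
-4*(-4)*(-9) + H = -4*(-4)*(-9) - 3 = 16*(-9) - 3 = -144 - 3 = -147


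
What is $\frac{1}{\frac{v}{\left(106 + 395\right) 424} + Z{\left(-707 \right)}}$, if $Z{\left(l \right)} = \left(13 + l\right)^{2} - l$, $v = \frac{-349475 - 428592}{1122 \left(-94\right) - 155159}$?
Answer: $\frac{55363429848}{26704162843951931} \approx 2.0732 \cdot 10^{-6}$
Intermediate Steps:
$v = \frac{778067}{260627}$ ($v = - \frac{778067}{-105468 - 155159} = - \frac{778067}{-260627} = \left(-778067\right) \left(- \frac{1}{260627}\right) = \frac{778067}{260627} \approx 2.9854$)
$\frac{1}{\frac{v}{\left(106 + 395\right) 424} + Z{\left(-707 \right)}} = \frac{1}{\frac{778067}{260627 \left(106 + 395\right) 424} - \left(-707 - \left(13 - 707\right)^{2}\right)} = \frac{1}{\frac{778067}{260627 \cdot 501 \cdot 424} + \left(\left(-694\right)^{2} + 707\right)} = \frac{1}{\frac{778067}{260627 \cdot 212424} + \left(481636 + 707\right)} = \frac{1}{\frac{778067}{260627} \cdot \frac{1}{212424} + 482343} = \frac{1}{\frac{778067}{55363429848} + 482343} = \frac{1}{\frac{26704162843951931}{55363429848}} = \frac{55363429848}{26704162843951931}$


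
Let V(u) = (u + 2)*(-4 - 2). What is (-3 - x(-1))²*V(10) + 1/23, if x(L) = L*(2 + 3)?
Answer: -6623/23 ≈ -287.96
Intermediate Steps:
x(L) = 5*L (x(L) = L*5 = 5*L)
V(u) = -12 - 6*u (V(u) = (2 + u)*(-6) = -12 - 6*u)
(-3 - x(-1))²*V(10) + 1/23 = (-3 - 5*(-1))²*(-12 - 6*10) + 1/23 = (-3 - 1*(-5))²*(-12 - 60) + 1/23 = (-3 + 5)²*(-72) + 1/23 = 2²*(-72) + 1/23 = 4*(-72) + 1/23 = -288 + 1/23 = -6623/23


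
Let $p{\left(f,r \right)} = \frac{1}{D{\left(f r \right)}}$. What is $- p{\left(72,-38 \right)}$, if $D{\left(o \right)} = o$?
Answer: $\frac{1}{2736} \approx 0.0003655$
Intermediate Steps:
$p{\left(f,r \right)} = \frac{1}{f r}$
$- p{\left(72,-38 \right)} = - \frac{1}{72 \left(-38\right)} = - \frac{-1}{72 \cdot 38} = \left(-1\right) \left(- \frac{1}{2736}\right) = \frac{1}{2736}$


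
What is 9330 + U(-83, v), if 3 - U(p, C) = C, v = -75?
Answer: 9408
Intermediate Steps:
U(p, C) = 3 - C
9330 + U(-83, v) = 9330 + (3 - 1*(-75)) = 9330 + (3 + 75) = 9330 + 78 = 9408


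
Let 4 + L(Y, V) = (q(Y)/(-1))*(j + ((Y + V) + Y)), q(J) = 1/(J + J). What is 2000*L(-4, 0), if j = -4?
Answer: -11000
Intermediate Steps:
q(J) = 1/(2*J)
L(Y, V) = -4 - (-4 + V + 2*Y)/(2*Y) (L(Y, V) = -4 + ((1/(2*Y))/(-1))*(-4 + ((Y + V) + Y)) = -4 + ((1/(2*Y))*(-1))*(-4 + ((V + Y) + Y)) = -4 + (-1/(2*Y))*(-4 + (V + 2*Y)) = -4 + (-1/(2*Y))*(-4 + V + 2*Y) = -4 - (-4 + V + 2*Y)/(2*Y))
2000*L(-4, 0) = 2000*((1/2)*(4 - 1*0 - 10*(-4))/(-4)) = 2000*((1/2)*(-1/4)*(4 + 0 + 40)) = 2000*((1/2)*(-1/4)*44) = 2000*(-11/2) = -11000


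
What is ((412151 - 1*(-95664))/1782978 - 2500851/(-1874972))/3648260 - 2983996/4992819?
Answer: -2021864103210126971288681/3382983423493884982051280 ≈ -0.59766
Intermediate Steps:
((412151 - 1*(-95664))/1782978 - 2500851/(-1874972))/3648260 - 2983996/4992819 = ((412151 + 95664)*(1/1782978) - 2500851*(-1/1874972))*(1/3648260) - 2983996*1/4992819 = (507815*(1/1782978) + 2500851/1874972)*(1/3648260) - 2983996/4992819 = (507815/1782978 + 2500851/1874972)*(1/3648260) - 2983996/4992819 = (2705550610229/1671516913308)*(1/3648260) - 2983996/4992819 = 2705550610229/6098128294145044080 - 2983996/4992819 = -2021864103210126971288681/3382983423493884982051280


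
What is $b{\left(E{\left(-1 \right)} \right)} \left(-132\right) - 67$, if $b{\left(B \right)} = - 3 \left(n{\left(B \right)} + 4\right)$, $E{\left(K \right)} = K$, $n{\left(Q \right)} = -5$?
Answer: $-463$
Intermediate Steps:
$b{\left(B \right)} = 3$ ($b{\left(B \right)} = - 3 \left(-5 + 4\right) = \left(-3\right) \left(-1\right) = 3$)
$b{\left(E{\left(-1 \right)} \right)} \left(-132\right) - 67 = 3 \left(-132\right) - 67 = -396 - 67 = -463$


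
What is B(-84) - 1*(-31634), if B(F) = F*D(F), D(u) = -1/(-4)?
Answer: 31613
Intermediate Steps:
D(u) = 1/4 (D(u) = -1*(-1/4) = 1/4)
B(F) = F/4 (B(F) = F*(1/4) = F/4)
B(-84) - 1*(-31634) = (1/4)*(-84) - 1*(-31634) = -21 + 31634 = 31613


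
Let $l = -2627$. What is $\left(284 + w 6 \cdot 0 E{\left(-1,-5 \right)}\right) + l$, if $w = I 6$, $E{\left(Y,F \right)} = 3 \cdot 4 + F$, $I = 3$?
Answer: $-2343$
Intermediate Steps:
$E{\left(Y,F \right)} = 12 + F$
$w = 18$ ($w = 3 \cdot 6 = 18$)
$\left(284 + w 6 \cdot 0 E{\left(-1,-5 \right)}\right) + l = \left(284 + 18 \cdot 6 \cdot 0 \left(12 - 5\right)\right) - 2627 = \left(284 + 18 \cdot 0 \cdot 7\right) - 2627 = \left(284 + 0 \cdot 7\right) - 2627 = \left(284 + 0\right) - 2627 = 284 - 2627 = -2343$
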